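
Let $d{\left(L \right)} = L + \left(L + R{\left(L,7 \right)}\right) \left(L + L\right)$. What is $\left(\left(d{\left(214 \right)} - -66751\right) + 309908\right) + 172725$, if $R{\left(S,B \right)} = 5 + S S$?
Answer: $20244018$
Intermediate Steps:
$R{\left(S,B \right)} = 5 + S^{2}$
$d{\left(L \right)} = L + 2 L \left(5 + L + L^{2}\right)$ ($d{\left(L \right)} = L + \left(L + \left(5 + L^{2}\right)\right) \left(L + L\right) = L + \left(5 + L + L^{2}\right) 2 L = L + 2 L \left(5 + L + L^{2}\right)$)
$\left(\left(d{\left(214 \right)} - -66751\right) + 309908\right) + 172725 = \left(\left(214 \left(11 + 2 \cdot 214 + 2 \cdot 214^{2}\right) - -66751\right) + 309908\right) + 172725 = \left(\left(214 \left(11 + 428 + 2 \cdot 45796\right) + 66751\right) + 309908\right) + 172725 = \left(\left(214 \left(11 + 428 + 91592\right) + 66751\right) + 309908\right) + 172725 = \left(\left(214 \cdot 92031 + 66751\right) + 309908\right) + 172725 = \left(\left(19694634 + 66751\right) + 309908\right) + 172725 = \left(19761385 + 309908\right) + 172725 = 20071293 + 172725 = 20244018$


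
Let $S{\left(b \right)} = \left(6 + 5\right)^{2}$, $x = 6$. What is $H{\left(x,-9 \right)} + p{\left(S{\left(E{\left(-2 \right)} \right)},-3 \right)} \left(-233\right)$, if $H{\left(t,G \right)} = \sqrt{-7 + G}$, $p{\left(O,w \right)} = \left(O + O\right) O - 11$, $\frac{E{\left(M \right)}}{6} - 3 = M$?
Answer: $-6820143 + 4 i \approx -6.8201 \cdot 10^{6} + 4.0 i$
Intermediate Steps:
$E{\left(M \right)} = 18 + 6 M$
$S{\left(b \right)} = 121$ ($S{\left(b \right)} = 11^{2} = 121$)
$p{\left(O,w \right)} = -11 + 2 O^{2}$ ($p{\left(O,w \right)} = 2 O O - 11 = 2 O^{2} - 11 = -11 + 2 O^{2}$)
$H{\left(x,-9 \right)} + p{\left(S{\left(E{\left(-2 \right)} \right)},-3 \right)} \left(-233\right) = \sqrt{-7 - 9} + \left(-11 + 2 \cdot 121^{2}\right) \left(-233\right) = \sqrt{-16} + \left(-11 + 2 \cdot 14641\right) \left(-233\right) = 4 i + \left(-11 + 29282\right) \left(-233\right) = 4 i + 29271 \left(-233\right) = 4 i - 6820143 = -6820143 + 4 i$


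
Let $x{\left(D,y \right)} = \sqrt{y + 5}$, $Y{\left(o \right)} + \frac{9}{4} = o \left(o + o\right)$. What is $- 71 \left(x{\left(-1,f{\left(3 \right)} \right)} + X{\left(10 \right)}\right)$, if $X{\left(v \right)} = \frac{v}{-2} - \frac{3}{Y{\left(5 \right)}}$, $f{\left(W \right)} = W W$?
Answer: $\frac{68657}{191} - 71 \sqrt{14} \approx 93.803$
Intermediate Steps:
$f{\left(W \right)} = W^{2}$
$Y{\left(o \right)} = - \frac{9}{4} + 2 o^{2}$ ($Y{\left(o \right)} = - \frac{9}{4} + o \left(o + o\right) = - \frac{9}{4} + o 2 o = - \frac{9}{4} + 2 o^{2}$)
$x{\left(D,y \right)} = \sqrt{5 + y}$
$X{\left(v \right)} = - \frac{12}{191} - \frac{v}{2}$ ($X{\left(v \right)} = \frac{v}{-2} - \frac{3}{- \frac{9}{4} + 2 \cdot 5^{2}} = v \left(- \frac{1}{2}\right) - \frac{3}{- \frac{9}{4} + 2 \cdot 25} = - \frac{v}{2} - \frac{3}{- \frac{9}{4} + 50} = - \frac{v}{2} - \frac{3}{\frac{191}{4}} = - \frac{v}{2} - \frac{12}{191} = - \frac{12}{191} - \frac{v}{2}$)
$- 71 \left(x{\left(-1,f{\left(3 \right)} \right)} + X{\left(10 \right)}\right) = - 71 \left(\sqrt{5 + 3^{2}} - \frac{967}{191}\right) = - 71 \left(\sqrt{5 + 9} - \frac{967}{191}\right) = - 71 \left(\sqrt{14} - \frac{967}{191}\right) = - 71 \left(- \frac{967}{191} + \sqrt{14}\right) = \frac{68657}{191} - 71 \sqrt{14}$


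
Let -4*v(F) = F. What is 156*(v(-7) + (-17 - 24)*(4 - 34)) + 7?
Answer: 192160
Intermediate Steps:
v(F) = -F/4
156*(v(-7) + (-17 - 24)*(4 - 34)) + 7 = 156*(-¼*(-7) + (-17 - 24)*(4 - 34)) + 7 = 156*(7/4 - 41*(-30)) + 7 = 156*(7/4 + 1230) + 7 = 156*(4927/4) + 7 = 192153 + 7 = 192160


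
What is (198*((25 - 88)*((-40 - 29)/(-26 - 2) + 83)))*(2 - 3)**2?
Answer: -2132163/2 ≈ -1.0661e+6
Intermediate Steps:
(198*((25 - 88)*((-40 - 29)/(-26 - 2) + 83)))*(2 - 3)**2 = (198*(-63*(-69/(-28) + 83)))*(-1)**2 = (198*(-63*(-69*(-1/28) + 83)))*1 = (198*(-63*(69/28 + 83)))*1 = (198*(-63*2393/28))*1 = (198*(-21537/4))*1 = -2132163/2*1 = -2132163/2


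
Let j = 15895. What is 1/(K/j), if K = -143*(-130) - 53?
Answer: 15895/18537 ≈ 0.85747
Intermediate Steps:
K = 18537 (K = 18590 - 53 = 18537)
1/(K/j) = 1/(18537/15895) = 15895/18537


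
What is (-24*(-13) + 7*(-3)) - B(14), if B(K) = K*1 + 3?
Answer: 274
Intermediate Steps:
B(K) = 3 + K (B(K) = K + 3 = 3 + K)
(-24*(-13) + 7*(-3)) - B(14) = (-24*(-13) + 7*(-3)) - (3 + 14) = (312 - 21) - 1*17 = 291 - 17 = 274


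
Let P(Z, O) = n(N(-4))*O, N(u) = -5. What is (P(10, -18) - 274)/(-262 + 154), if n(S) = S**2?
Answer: 181/27 ≈ 6.7037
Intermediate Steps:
P(Z, O) = 25*O (P(Z, O) = (-5)**2*O = 25*O)
(P(10, -18) - 274)/(-262 + 154) = (25*(-18) - 274)/(-262 + 154) = (-450 - 274)/(-108) = -724*(-1/108) = 181/27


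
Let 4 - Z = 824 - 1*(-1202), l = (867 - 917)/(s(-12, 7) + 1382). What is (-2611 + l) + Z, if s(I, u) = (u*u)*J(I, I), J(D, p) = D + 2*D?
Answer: -884878/191 ≈ -4632.9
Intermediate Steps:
J(D, p) = 3*D
s(I, u) = 3*I*u**2 (s(I, u) = (u*u)*(3*I) = u**2*(3*I) = 3*I*u**2)
l = 25/191 (l = (867 - 917)/(3*(-12)*7**2 + 1382) = -50/(3*(-12)*49 + 1382) = -50/(-1764 + 1382) = -50/(-382) = -50*(-1/382) = 25/191 ≈ 0.13089)
Z = -2022 (Z = 4 - (824 - 1*(-1202)) = 4 - (824 + 1202) = 4 - 1*2026 = 4 - 2026 = -2022)
(-2611 + l) + Z = (-2611 + 25/191) - 2022 = -498676/191 - 2022 = -884878/191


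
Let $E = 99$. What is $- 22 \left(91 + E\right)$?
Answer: $-4180$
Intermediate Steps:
$- 22 \left(91 + E\right) = - 22 \left(91 + 99\right) = \left(-22\right) 190 = -4180$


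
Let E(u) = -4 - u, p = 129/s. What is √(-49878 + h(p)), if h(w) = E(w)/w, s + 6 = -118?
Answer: 31*I*√863655/129 ≈ 223.33*I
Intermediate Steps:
s = -124 (s = -6 - 118 = -124)
p = -129/124 (p = 129/(-124) = 129*(-1/124) = -129/124 ≈ -1.0403)
h(w) = (-4 - w)/w
√(-49878 + h(p)) = √(-49878 + (-4 - 1*(-129/124))/(-129/124)) = √(-49878 - 124*(-4 + 129/124)/129) = √(-49878 - 124/129*(-367/124)) = √(-49878 + 367/129) = √(-6433895/129) = 31*I*√863655/129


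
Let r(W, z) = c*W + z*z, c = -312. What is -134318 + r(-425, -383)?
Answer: 144971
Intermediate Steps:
r(W, z) = z² - 312*W (r(W, z) = -312*W + z*z = -312*W + z² = z² - 312*W)
-134318 + r(-425, -383) = -134318 + ((-383)² - 312*(-425)) = -134318 + (146689 + 132600) = -134318 + 279289 = 144971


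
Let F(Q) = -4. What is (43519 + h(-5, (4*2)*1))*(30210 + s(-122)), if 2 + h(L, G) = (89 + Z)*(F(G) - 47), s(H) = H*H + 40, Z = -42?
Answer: 1855910080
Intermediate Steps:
s(H) = 40 + H**2 (s(H) = H**2 + 40 = 40 + H**2)
h(L, G) = -2399 (h(L, G) = -2 + (89 - 42)*(-4 - 47) = -2 + 47*(-51) = -2 - 2397 = -2399)
(43519 + h(-5, (4*2)*1))*(30210 + s(-122)) = (43519 - 2399)*(30210 + (40 + (-122)**2)) = 41120*(30210 + (40 + 14884)) = 41120*(30210 + 14924) = 41120*45134 = 1855910080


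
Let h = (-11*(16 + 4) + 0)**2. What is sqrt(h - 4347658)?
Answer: I*sqrt(4299258) ≈ 2073.5*I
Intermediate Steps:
h = 48400 (h = (-11*20 + 0)**2 = (-220 + 0)**2 = (-220)**2 = 48400)
sqrt(h - 4347658) = sqrt(48400 - 4347658) = sqrt(-4299258) = I*sqrt(4299258)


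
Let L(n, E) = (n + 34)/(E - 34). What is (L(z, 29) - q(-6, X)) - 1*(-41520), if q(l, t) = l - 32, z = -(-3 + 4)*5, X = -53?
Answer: 207761/5 ≈ 41552.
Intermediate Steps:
z = -5 ≈ -5.0000
q(l, t) = -32 + l
L(n, E) = (34 + n)/(-34 + E)
(L(z, 29) - q(-6, X)) - 1*(-41520) = ((34 - 5)/(-34 + 29) - (-32 - 6)) - 1*(-41520) = (29/(-5) - 1*(-38)) + 41520 = (-⅕*29 + 38) + 41520 = (-29/5 + 38) + 41520 = 161/5 + 41520 = 207761/5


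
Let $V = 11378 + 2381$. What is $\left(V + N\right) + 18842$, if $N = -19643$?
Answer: $12958$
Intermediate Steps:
$V = 13759$
$\left(V + N\right) + 18842 = \left(13759 - 19643\right) + 18842 = -5884 + 18842 = 12958$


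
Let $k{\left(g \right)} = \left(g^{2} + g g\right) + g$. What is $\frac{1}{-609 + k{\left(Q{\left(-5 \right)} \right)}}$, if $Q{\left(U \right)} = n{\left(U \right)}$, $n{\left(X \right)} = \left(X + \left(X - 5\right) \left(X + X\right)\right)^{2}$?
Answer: $\frac{1}{162909666} \approx 6.1384 \cdot 10^{-9}$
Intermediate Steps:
$n{\left(X \right)} = \left(X + 2 X \left(-5 + X\right)\right)^{2}$ ($n{\left(X \right)} = \left(X + \left(-5 + X\right) 2 X\right)^{2} = \left(X + 2 X \left(-5 + X\right)\right)^{2}$)
$Q{\left(U \right)} = U^{2} \left(-9 + 2 U\right)^{2}$
$k{\left(g \right)} = g + 2 g^{2}$ ($k{\left(g \right)} = \left(g^{2} + g^{2}\right) + g = 2 g^{2} + g = g + 2 g^{2}$)
$\frac{1}{-609 + k{\left(Q{\left(-5 \right)} \right)}} = \frac{1}{-609 + \left(-5\right)^{2} \left(-9 + 2 \left(-5\right)\right)^{2} \left(1 + 2 \left(-5\right)^{2} \left(-9 + 2 \left(-5\right)\right)^{2}\right)} = \frac{1}{-609 + 25 \left(-9 - 10\right)^{2} \left(1 + 2 \cdot 25 \left(-9 - 10\right)^{2}\right)} = \frac{1}{-609 + 25 \left(-19\right)^{2} \left(1 + 2 \cdot 25 \left(-19\right)^{2}\right)} = \frac{1}{-609 + 25 \cdot 361 \left(1 + 2 \cdot 25 \cdot 361\right)} = \frac{1}{-609 + 9025 \left(1 + 2 \cdot 9025\right)} = \frac{1}{-609 + 9025 \left(1 + 18050\right)} = \frac{1}{-609 + 9025 \cdot 18051} = \frac{1}{-609 + 162910275} = \frac{1}{162909666}$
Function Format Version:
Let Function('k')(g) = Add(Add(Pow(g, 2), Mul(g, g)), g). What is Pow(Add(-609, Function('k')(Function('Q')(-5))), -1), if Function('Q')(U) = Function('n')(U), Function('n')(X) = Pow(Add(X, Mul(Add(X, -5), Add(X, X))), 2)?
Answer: Rational(1, 162909666) ≈ 6.1384e-9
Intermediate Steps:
Function('n')(X) = Pow(Add(X, Mul(2, X, Add(-5, X))), 2) (Function('n')(X) = Pow(Add(X, Mul(Add(-5, X), Mul(2, X))), 2) = Pow(Add(X, Mul(2, X, Add(-5, X))), 2))
Function('Q')(U) = Mul(Pow(U, 2), Pow(Add(-9, Mul(2, U)), 2))
Function('k')(g) = Add(g, Mul(2, Pow(g, 2))) (Function('k')(g) = Add(Add(Pow(g, 2), Pow(g, 2)), g) = Add(Mul(2, Pow(g, 2)), g) = Add(g, Mul(2, Pow(g, 2))))
Pow(Add(-609, Function('k')(Function('Q')(-5))), -1) = Pow(Add(-609, Mul(Mul(Pow(-5, 2), Pow(Add(-9, Mul(2, -5)), 2)), Add(1, Mul(2, Mul(Pow(-5, 2), Pow(Add(-9, Mul(2, -5)), 2)))))), -1) = Pow(Add(-609, Mul(Mul(25, Pow(Add(-9, -10), 2)), Add(1, Mul(2, Mul(25, Pow(Add(-9, -10), 2)))))), -1) = Pow(Add(-609, Mul(Mul(25, Pow(-19, 2)), Add(1, Mul(2, Mul(25, Pow(-19, 2)))))), -1) = Pow(Add(-609, Mul(Mul(25, 361), Add(1, Mul(2, Mul(25, 361))))), -1) = Pow(Add(-609, Mul(9025, Add(1, Mul(2, 9025)))), -1) = Pow(Add(-609, Mul(9025, Add(1, 18050))), -1) = Pow(Add(-609, Mul(9025, 18051)), -1) = Pow(Add(-609, 162910275), -1) = Pow(162909666, -1) = Rational(1, 162909666)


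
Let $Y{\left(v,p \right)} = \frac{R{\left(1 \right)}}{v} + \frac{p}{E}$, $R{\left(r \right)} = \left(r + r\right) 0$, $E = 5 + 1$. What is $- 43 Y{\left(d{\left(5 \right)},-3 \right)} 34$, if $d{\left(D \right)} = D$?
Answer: $731$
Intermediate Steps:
$E = 6$
$R{\left(r \right)} = 0$ ($R{\left(r \right)} = 2 r 0 = 0$)
$Y{\left(v,p \right)} = \frac{p}{6}$ ($Y{\left(v,p \right)} = \frac{0}{v} + \frac{p}{6} = 0 + p \frac{1}{6} = 0 + \frac{p}{6} = \frac{p}{6}$)
$- 43 Y{\left(d{\left(5 \right)},-3 \right)} 34 = - 43 \cdot \frac{1}{6} \left(-3\right) 34 = \left(-43\right) \left(- \frac{1}{2}\right) 34 = \frac{43}{2} \cdot 34 = 731$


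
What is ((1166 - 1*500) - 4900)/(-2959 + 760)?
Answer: 4234/2199 ≈ 1.9254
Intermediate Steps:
((1166 - 1*500) - 4900)/(-2959 + 760) = ((1166 - 500) - 4900)/(-2199) = (666 - 4900)*(-1/2199) = -4234*(-1/2199) = 4234/2199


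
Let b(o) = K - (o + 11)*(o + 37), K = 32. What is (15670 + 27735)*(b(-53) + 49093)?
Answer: 2103102465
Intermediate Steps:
b(o) = 32 - (11 + o)*(37 + o) (b(o) = 32 - (o + 11)*(o + 37) = 32 - (11 + o)*(37 + o))
(15670 + 27735)*(b(-53) + 49093) = (15670 + 27735)*((-375 - 1*(-53)² - 48*(-53)) + 49093) = 43405*((-375 - 1*2809 + 2544) + 49093) = 43405*((-375 - 2809 + 2544) + 49093) = 43405*(-640 + 49093) = 43405*48453 = 2103102465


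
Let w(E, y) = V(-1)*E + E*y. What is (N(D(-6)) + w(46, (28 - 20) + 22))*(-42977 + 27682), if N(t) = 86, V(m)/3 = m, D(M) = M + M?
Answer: -20311760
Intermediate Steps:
D(M) = 2*M
V(m) = 3*m
w(E, y) = -3*E + E*y (w(E, y) = (3*(-1))*E + E*y = -3*E + E*y)
(N(D(-6)) + w(46, (28 - 20) + 22))*(-42977 + 27682) = (86 + 46*(-3 + ((28 - 20) + 22)))*(-42977 + 27682) = (86 + 46*(-3 + (8 + 22)))*(-15295) = (86 + 46*(-3 + 30))*(-15295) = (86 + 46*27)*(-15295) = (86 + 1242)*(-15295) = 1328*(-15295) = -20311760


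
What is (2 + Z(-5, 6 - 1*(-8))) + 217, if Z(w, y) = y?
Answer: 233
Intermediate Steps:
(2 + Z(-5, 6 - 1*(-8))) + 217 = (2 + (6 - 1*(-8))) + 217 = (2 + (6 + 8)) + 217 = (2 + 14) + 217 = 16 + 217 = 233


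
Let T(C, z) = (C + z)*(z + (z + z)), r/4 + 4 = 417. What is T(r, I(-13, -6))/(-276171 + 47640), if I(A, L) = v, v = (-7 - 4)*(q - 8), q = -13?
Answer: -434973/76177 ≈ -5.7100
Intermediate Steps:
r = 1652 (r = -16 + 4*417 = -16 + 1668 = 1652)
v = 231 (v = (-7 - 4)*(-13 - 8) = -11*(-21) = 231)
I(A, L) = 231
T(C, z) = 3*z*(C + z) (T(C, z) = (C + z)*(z + 2*z) = (C + z)*(3*z) = 3*z*(C + z))
T(r, I(-13, -6))/(-276171 + 47640) = (3*231*(1652 + 231))/(-276171 + 47640) = (3*231*1883)/(-228531) = 1304919*(-1/228531) = -434973/76177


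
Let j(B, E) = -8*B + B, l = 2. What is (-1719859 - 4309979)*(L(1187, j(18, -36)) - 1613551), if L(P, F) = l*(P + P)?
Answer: 9700821463914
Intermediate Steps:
j(B, E) = -7*B
L(P, F) = 4*P (L(P, F) = 2*(P + P) = 2*(2*P) = 4*P)
(-1719859 - 4309979)*(L(1187, j(18, -36)) - 1613551) = (-1719859 - 4309979)*(4*1187 - 1613551) = -6029838*(4748 - 1613551) = -6029838*(-1608803) = 9700821463914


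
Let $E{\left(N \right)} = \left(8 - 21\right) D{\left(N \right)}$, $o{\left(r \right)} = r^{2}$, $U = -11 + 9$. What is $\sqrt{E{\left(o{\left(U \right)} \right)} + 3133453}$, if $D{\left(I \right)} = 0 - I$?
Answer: $\sqrt{3133505} \approx 1770.2$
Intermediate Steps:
$D{\left(I \right)} = - I$
$U = -2$
$E{\left(N \right)} = 13 N$ ($E{\left(N \right)} = \left(8 - 21\right) \left(- N\right) = - 13 \left(- N\right) = 13 N$)
$\sqrt{E{\left(o{\left(U \right)} \right)} + 3133453} = \sqrt{13 \left(-2\right)^{2} + 3133453} = \sqrt{13 \cdot 4 + 3133453} = \sqrt{52 + 3133453} = \sqrt{3133505}$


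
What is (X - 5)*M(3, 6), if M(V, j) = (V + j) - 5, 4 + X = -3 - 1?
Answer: -52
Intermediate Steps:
X = -8 (X = -4 + (-3 - 1) = -4 - 4 = -8)
M(V, j) = -5 + V + j
(X - 5)*M(3, 6) = (-8 - 5)*(-5 + 3 + 6) = -13*4 = -52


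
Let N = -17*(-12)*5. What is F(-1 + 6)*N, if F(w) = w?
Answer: 5100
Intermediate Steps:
N = 1020 (N = 204*5 = 1020)
F(-1 + 6)*N = (-1 + 6)*1020 = 5*1020 = 5100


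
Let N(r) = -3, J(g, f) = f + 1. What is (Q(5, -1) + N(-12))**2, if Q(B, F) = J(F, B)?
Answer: 9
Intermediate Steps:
J(g, f) = 1 + f
Q(B, F) = 1 + B
(Q(5, -1) + N(-12))**2 = ((1 + 5) - 3)**2 = (6 - 3)**2 = 3**2 = 9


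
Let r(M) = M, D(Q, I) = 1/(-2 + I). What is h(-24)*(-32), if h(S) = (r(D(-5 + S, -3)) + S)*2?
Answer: 7744/5 ≈ 1548.8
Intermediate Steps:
h(S) = -2/5 + 2*S (h(S) = (1/(-2 - 3) + S)*2 = (1/(-5) + S)*2 = (-1/5 + S)*2 = -2/5 + 2*S)
h(-24)*(-32) = (-2/5 + 2*(-24))*(-32) = (-2/5 - 48)*(-32) = -242/5*(-32) = 7744/5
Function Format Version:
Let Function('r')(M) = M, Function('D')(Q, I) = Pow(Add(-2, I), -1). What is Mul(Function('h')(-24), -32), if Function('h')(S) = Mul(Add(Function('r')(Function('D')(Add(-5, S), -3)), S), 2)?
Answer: Rational(7744, 5) ≈ 1548.8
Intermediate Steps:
Function('h')(S) = Add(Rational(-2, 5), Mul(2, S)) (Function('h')(S) = Mul(Add(Pow(Add(-2, -3), -1), S), 2) = Mul(Add(Pow(-5, -1), S), 2) = Mul(Add(Rational(-1, 5), S), 2) = Add(Rational(-2, 5), Mul(2, S)))
Mul(Function('h')(-24), -32) = Mul(Add(Rational(-2, 5), Mul(2, -24)), -32) = Mul(Add(Rational(-2, 5), -48), -32) = Mul(Rational(-242, 5), -32) = Rational(7744, 5)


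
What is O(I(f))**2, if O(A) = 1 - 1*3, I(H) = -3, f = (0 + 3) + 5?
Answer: 4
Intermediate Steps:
f = 8 (f = 3 + 5 = 8)
O(A) = -2 (O(A) = 1 - 3 = -2)
O(I(f))**2 = (-2)**2 = 4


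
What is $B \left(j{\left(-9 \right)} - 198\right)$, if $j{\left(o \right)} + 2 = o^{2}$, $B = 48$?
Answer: $-5712$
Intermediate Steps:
$j{\left(o \right)} = -2 + o^{2}$
$B \left(j{\left(-9 \right)} - 198\right) = 48 \left(\left(-2 + \left(-9\right)^{2}\right) - 198\right) = 48 \left(\left(-2 + 81\right) + \left(-225 + 27\right)\right) = 48 \left(79 - 198\right) = 48 \left(-119\right) = -5712$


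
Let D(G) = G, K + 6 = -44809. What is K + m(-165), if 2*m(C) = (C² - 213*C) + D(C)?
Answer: -27425/2 ≈ -13713.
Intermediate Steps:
K = -44815 (K = -6 - 44809 = -44815)
m(C) = C²/2 - 106*C (m(C) = ((C² - 213*C) + C)/2 = (C² - 212*C)/2 = C²/2 - 106*C)
K + m(-165) = -44815 + (½)*(-165)*(-212 - 165) = -44815 + (½)*(-165)*(-377) = -44815 + 62205/2 = -27425/2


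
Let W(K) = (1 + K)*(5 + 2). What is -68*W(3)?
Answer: -1904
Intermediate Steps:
W(K) = 7 + 7*K (W(K) = (1 + K)*7 = 7 + 7*K)
-68*W(3) = -68*(7 + 7*3) = -68*(7 + 21) = -68*28 = -1904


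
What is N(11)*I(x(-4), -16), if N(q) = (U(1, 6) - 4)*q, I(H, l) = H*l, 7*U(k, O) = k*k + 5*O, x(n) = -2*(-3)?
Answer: -3168/7 ≈ -452.57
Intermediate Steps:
x(n) = 6
U(k, O) = k²/7 + 5*O/7 (U(k, O) = (k*k + 5*O)/7 = (k² + 5*O)/7 = k²/7 + 5*O/7)
N(q) = 3*q/7 (N(q) = (((⅐)*1² + (5/7)*6) - 4)*q = (((⅐)*1 + 30/7) - 4)*q = ((⅐ + 30/7) - 4)*q = (31/7 - 4)*q = 3*q/7)
N(11)*I(x(-4), -16) = ((3/7)*11)*(6*(-16)) = (33/7)*(-96) = -3168/7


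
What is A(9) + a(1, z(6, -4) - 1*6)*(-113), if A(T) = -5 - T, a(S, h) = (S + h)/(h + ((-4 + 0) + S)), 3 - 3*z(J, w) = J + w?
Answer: -973/13 ≈ -74.846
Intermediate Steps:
z(J, w) = 1 - J/3 - w/3 (z(J, w) = 1 - (J + w)/3 = 1 + (-J/3 - w/3) = 1 - J/3 - w/3)
a(S, h) = (S + h)/(-4 + S + h) (a(S, h) = (S + h)/(h + (-4 + S)) = (S + h)/(-4 + S + h))
A(9) + a(1, z(6, -4) - 1*6)*(-113) = (-5 - 1*9) + ((1 + ((1 - ⅓*6 - ⅓*(-4)) - 1*6))/(-4 + 1 + ((1 - ⅓*6 - ⅓*(-4)) - 1*6)))*(-113) = (-5 - 9) + ((1 + ((1 - 2 + 4/3) - 6))/(-4 + 1 + ((1 - 2 + 4/3) - 6)))*(-113) = -14 + ((1 + (⅓ - 6))/(-4 + 1 + (⅓ - 6)))*(-113) = -14 + ((1 - 17/3)/(-4 + 1 - 17/3))*(-113) = -14 + (-14/3/(-26/3))*(-113) = -14 - 3/26*(-14/3)*(-113) = -14 + (7/13)*(-113) = -14 - 791/13 = -973/13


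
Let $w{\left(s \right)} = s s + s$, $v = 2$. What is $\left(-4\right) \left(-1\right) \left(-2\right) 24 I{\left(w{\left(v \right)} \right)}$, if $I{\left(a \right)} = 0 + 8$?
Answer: $-1536$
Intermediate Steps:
$w{\left(s \right)} = s + s^{2}$ ($w{\left(s \right)} = s^{2} + s = s + s^{2}$)
$I{\left(a \right)} = 8$
$\left(-4\right) \left(-1\right) \left(-2\right) 24 I{\left(w{\left(v \right)} \right)} = \left(-4\right) \left(-1\right) \left(-2\right) 24 \cdot 8 = 4 \left(-2\right) 24 \cdot 8 = \left(-8\right) 24 \cdot 8 = \left(-192\right) 8 = -1536$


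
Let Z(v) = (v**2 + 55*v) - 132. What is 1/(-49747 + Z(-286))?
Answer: 1/16187 ≈ 6.1778e-5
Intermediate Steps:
Z(v) = -132 + v**2 + 55*v
1/(-49747 + Z(-286)) = 1/(-49747 + (-132 + (-286)**2 + 55*(-286))) = 1/(-49747 + (-132 + 81796 - 15730)) = 1/(-49747 + 65934) = 1/16187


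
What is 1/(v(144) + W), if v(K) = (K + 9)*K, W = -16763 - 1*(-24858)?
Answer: 1/30127 ≈ 3.3193e-5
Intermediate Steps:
W = 8095 (W = -16763 + 24858 = 8095)
v(K) = K*(9 + K) (v(K) = (9 + K)*K = K*(9 + K))
1/(v(144) + W) = 1/(144*(9 + 144) + 8095) = 1/(144*153 + 8095) = 1/(22032 + 8095) = 1/30127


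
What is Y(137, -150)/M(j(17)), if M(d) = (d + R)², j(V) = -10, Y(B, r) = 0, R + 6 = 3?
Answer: 0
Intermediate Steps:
R = -3 (R = -6 + 3 = -3)
M(d) = (-3 + d)² (M(d) = (d - 3)² = (-3 + d)²)
Y(137, -150)/M(j(17)) = 0/((-3 - 10)²) = 0/((-13)²) = 0/169 = 0*(1/169) = 0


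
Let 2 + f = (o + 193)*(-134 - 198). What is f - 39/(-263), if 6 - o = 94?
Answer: -9168667/263 ≈ -34862.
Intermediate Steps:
o = -88 (o = 6 - 1*94 = 6 - 94 = -88)
f = -34862 (f = -2 + (-88 + 193)*(-134 - 198) = -2 + 105*(-332) = -2 - 34860 = -34862)
f - 39/(-263) = -34862 - 39/(-263) = -34862 - 39*(-1)/263 = -34862 - 1*(-39/263) = -34862 + 39/263 = -9168667/263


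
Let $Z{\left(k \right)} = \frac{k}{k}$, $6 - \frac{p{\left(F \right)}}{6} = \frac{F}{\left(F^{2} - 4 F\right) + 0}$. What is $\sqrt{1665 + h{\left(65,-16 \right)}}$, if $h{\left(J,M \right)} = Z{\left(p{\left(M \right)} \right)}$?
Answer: $7 \sqrt{34} \approx 40.817$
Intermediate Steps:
$p{\left(F \right)} = 36 - \frac{6 F}{F^{2} - 4 F}$ ($p{\left(F \right)} = 36 - 6 \frac{F}{\left(F^{2} - 4 F\right) + 0} = 36 - 6 \frac{F}{F^{2} - 4 F} = 36 - \frac{6 F}{F^{2} - 4 F}$)
$Z{\left(k \right)} = 1$
$h{\left(J,M \right)} = 1$
$\sqrt{1665 + h{\left(65,-16 \right)}} = \sqrt{1665 + 1} = \sqrt{1666} = 7 \sqrt{34}$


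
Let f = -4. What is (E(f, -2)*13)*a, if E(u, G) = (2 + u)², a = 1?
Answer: 52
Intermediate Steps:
(E(f, -2)*13)*a = ((2 - 4)²*13)*1 = ((-2)²*13)*1 = (4*13)*1 = 52*1 = 52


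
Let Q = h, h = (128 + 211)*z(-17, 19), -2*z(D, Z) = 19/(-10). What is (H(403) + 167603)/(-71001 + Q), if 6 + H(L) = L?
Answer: -1120000/471193 ≈ -2.3769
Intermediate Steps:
z(D, Z) = 19/20 (z(D, Z) = -19/(2*(-10)) = -19*(-1)/(2*10) = -½*(-19/10) = 19/20)
h = 6441/20 (h = (128 + 211)*(19/20) = 339*(19/20) = 6441/20 ≈ 322.05)
Q = 6441/20 ≈ 322.05
H(L) = -6 + L
(H(403) + 167603)/(-71001 + Q) = ((-6 + 403) + 167603)/(-71001 + 6441/20) = (397 + 167603)/(-1413579/20) = 168000*(-20/1413579) = -1120000/471193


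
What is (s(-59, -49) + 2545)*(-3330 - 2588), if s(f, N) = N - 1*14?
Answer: -14688476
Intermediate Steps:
s(f, N) = -14 + N (s(f, N) = N - 14 = -14 + N)
(s(-59, -49) + 2545)*(-3330 - 2588) = ((-14 - 49) + 2545)*(-3330 - 2588) = (-63 + 2545)*(-5918) = 2482*(-5918) = -14688476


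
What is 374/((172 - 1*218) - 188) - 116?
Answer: -13759/117 ≈ -117.60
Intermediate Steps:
374/((172 - 1*218) - 188) - 116 = 374/((172 - 218) - 188) - 116 = 374/(-46 - 188) - 116 = 374/(-234) - 116 = -1/234*374 - 116 = -187/117 - 116 = -13759/117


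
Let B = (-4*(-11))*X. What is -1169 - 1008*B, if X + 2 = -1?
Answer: 131887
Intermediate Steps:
X = -3 (X = -2 - 1 = -3)
B = -132 (B = -4*(-11)*(-3) = 44*(-3) = -132)
-1169 - 1008*B = -1169 - 1008*(-132) = -1169 + 133056 = 131887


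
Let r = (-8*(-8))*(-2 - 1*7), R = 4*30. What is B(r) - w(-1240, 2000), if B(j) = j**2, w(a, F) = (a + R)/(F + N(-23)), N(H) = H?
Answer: 655922272/1977 ≈ 3.3178e+5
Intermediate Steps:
R = 120
r = -576 (r = 64*(-2 - 7) = 64*(-9) = -576)
w(a, F) = (120 + a)/(-23 + F) (w(a, F) = (a + 120)/(F - 23) = (120 + a)/(-23 + F))
B(r) - w(-1240, 2000) = (-576)**2 - (120 - 1240)/(-23 + 2000) = 331776 - (-1120)/1977 = 331776 - 1*(-1120/1977) = 331776 + 1120/1977 = 655922272/1977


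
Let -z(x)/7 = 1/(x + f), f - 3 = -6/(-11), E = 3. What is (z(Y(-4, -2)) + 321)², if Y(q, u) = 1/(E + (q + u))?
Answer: 1142102025/11236 ≈ 1.0165e+5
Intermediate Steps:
f = 39/11 (f = 3 - 6/(-11) = 3 - 6*(-1/11) = 3 + 6/11 = 39/11 ≈ 3.5455)
Y(q, u) = 1/(3 + q + u) (Y(q, u) = 1/(3 + (q + u)) = 1/(3 + q + u))
z(x) = -7/(39/11 + x) (z(x) = -7/(x + 39/11) = -7/(39/11 + x))
(z(Y(-4, -2)) + 321)² = (-77/(39 + 11/(3 - 4 - 2)) + 321)² = (-77/(39 + 11/(-3)) + 321)² = (-77/(39 + 11*(-⅓)) + 321)² = (-77/(39 - 11/3) + 321)² = (-77/106/3 + 321)² = (-77*3/106 + 321)² = (-231/106 + 321)² = (33795/106)² = 1142102025/11236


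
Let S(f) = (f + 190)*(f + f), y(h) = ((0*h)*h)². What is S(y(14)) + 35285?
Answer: 35285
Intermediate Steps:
y(h) = 0 (y(h) = (0*h)² = 0² = 0)
S(f) = 2*f*(190 + f) (S(f) = (190 + f)*(2*f) = 2*f*(190 + f))
S(y(14)) + 35285 = 2*0*(190 + 0) + 35285 = 2*0*190 + 35285 = 0 + 35285 = 35285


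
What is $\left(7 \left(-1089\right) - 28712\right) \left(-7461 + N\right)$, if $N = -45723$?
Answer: $1932440640$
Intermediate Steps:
$\left(7 \left(-1089\right) - 28712\right) \left(-7461 + N\right) = \left(7 \left(-1089\right) - 28712\right) \left(-7461 - 45723\right) = \left(-7623 - 28712\right) \left(-53184\right) = \left(-36335\right) \left(-53184\right) = 1932440640$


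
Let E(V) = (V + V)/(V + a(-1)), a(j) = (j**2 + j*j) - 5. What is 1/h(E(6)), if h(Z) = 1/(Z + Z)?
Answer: 8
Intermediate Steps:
a(j) = -5 + 2*j**2 (a(j) = (j**2 + j**2) - 5 = 2*j**2 - 5 = -5 + 2*j**2)
E(V) = 2*V/(-3 + V) (E(V) = (V + V)/(V + (-5 + 2*(-1)**2)) = (2*V)/(V + (-5 + 2*1)) = (2*V)/(V + (-5 + 2)) = (2*V)/(V - 3) = (2*V)/(-3 + V) = 2*V/(-3 + V))
h(Z) = 1/(2*Z)
1/h(E(6)) = 1/(1/(2*((2*6/(-3 + 6))))) = 1/(1/(2*((2*6/3)))) = 1/(1/(2*((2*6*(1/3))))) = 1/((1/2)/4) = 1/((1/2)*(1/4)) = 1/(1/8) = 8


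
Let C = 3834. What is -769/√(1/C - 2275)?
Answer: 2307*I*√3715720674/8722349 ≈ 16.123*I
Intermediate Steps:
-769/√(1/C - 2275) = -769/√(1/3834 - 2275) = -769*(-3*I*√3715720674/8722349) = -(-2307)*I*√3715720674/8722349 = 2307*I*√3715720674/8722349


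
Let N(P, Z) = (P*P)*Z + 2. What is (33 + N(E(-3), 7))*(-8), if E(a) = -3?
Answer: -784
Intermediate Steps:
N(P, Z) = 2 + Z*P**2 (N(P, Z) = P**2*Z + 2 = Z*P**2 + 2 = 2 + Z*P**2)
(33 + N(E(-3), 7))*(-8) = (33 + (2 + 7*(-3)**2))*(-8) = (33 + (2 + 7*9))*(-8) = (33 + (2 + 63))*(-8) = (33 + 65)*(-8) = 98*(-8) = -784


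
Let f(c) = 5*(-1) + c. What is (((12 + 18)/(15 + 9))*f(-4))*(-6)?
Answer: 135/2 ≈ 67.500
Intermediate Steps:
f(c) = -5 + c
(((12 + 18)/(15 + 9))*f(-4))*(-6) = (((12 + 18)/(15 + 9))*(-5 - 4))*(-6) = ((30/24)*(-9))*(-6) = ((30*(1/24))*(-9))*(-6) = ((5/4)*(-9))*(-6) = -45/4*(-6) = 135/2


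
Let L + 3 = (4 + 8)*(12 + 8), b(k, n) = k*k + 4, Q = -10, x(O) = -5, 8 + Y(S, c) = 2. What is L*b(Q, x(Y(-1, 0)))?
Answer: 24648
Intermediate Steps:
Y(S, c) = -6 (Y(S, c) = -8 + 2 = -6)
b(k, n) = 4 + k² (b(k, n) = k² + 4 = 4 + k²)
L = 237 (L = -3 + (4 + 8)*(12 + 8) = -3 + 12*20 = -3 + 240 = 237)
L*b(Q, x(Y(-1, 0))) = 237*(4 + (-10)²) = 237*(4 + 100) = 237*104 = 24648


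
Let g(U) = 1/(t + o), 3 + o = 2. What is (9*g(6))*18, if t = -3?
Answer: -81/2 ≈ -40.500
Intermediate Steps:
o = -1 (o = -3 + 2 = -1)
g(U) = -¼ (g(U) = 1/(-3 - 1) = 1/(-4) = -¼)
(9*g(6))*18 = (9*(-¼))*18 = -9/4*18 = -81/2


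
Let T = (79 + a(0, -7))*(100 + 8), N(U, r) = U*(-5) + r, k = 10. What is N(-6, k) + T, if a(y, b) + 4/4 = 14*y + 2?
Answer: 8680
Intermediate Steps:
a(y, b) = 1 + 14*y (a(y, b) = -1 + (14*y + 2) = -1 + (2 + 14*y) = 1 + 14*y)
N(U, r) = r - 5*U (N(U, r) = -5*U + r = r - 5*U)
T = 8640 (T = (79 + (1 + 14*0))*(100 + 8) = (79 + (1 + 0))*108 = (79 + 1)*108 = 80*108 = 8640)
N(-6, k) + T = (10 - 5*(-6)) + 8640 = (10 + 30) + 8640 = 40 + 8640 = 8680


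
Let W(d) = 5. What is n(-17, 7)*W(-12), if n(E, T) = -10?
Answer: -50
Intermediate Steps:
n(-17, 7)*W(-12) = -10*5 = -50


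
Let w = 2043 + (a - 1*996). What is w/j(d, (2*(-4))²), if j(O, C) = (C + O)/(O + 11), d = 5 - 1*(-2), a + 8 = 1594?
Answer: 47394/71 ≈ 667.52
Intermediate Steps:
a = 1586 (a = -8 + 1594 = 1586)
d = 7 (d = 5 + 2 = 7)
j(O, C) = (C + O)/(11 + O)
w = 2633 (w = 2043 + (1586 - 1*996) = 2043 + (1586 - 996) = 2043 + 590 = 2633)
w/j(d, (2*(-4))²) = 2633/((((2*(-4))² + 7)/(11 + 7))) = 2633/((((-8)² + 7)/18)) = 2633/(((64 + 7)/18)) = 2633/(((1/18)*71)) = 2633/(71/18) = 2633*(18/71) = 47394/71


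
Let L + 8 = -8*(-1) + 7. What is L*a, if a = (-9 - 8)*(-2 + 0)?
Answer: 238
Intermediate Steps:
a = 34 (a = -17*(-2) = 34)
L = 7 (L = -8 + (-8*(-1) + 7) = -8 + (8 + 7) = -8 + 15 = 7)
L*a = 7*34 = 238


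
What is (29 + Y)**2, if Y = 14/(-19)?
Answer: 288369/361 ≈ 798.81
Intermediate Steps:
Y = -14/19 (Y = 14*(-1/19) = -14/19 ≈ -0.73684)
(29 + Y)**2 = (29 - 14/19)**2 = (537/19)**2 = 288369/361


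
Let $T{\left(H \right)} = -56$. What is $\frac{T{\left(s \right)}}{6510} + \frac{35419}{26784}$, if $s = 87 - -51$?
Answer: $\frac{175943}{133920} \approx 1.3138$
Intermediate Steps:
$s = 138$ ($s = 87 + 51 = 138$)
$\frac{T{\left(s \right)}}{6510} + \frac{35419}{26784} = - \frac{56}{6510} + \frac{35419}{26784} = \left(-56\right) \frac{1}{6510} + 35419 \cdot \frac{1}{26784} = - \frac{4}{465} + \frac{35419}{26784} = \frac{175943}{133920}$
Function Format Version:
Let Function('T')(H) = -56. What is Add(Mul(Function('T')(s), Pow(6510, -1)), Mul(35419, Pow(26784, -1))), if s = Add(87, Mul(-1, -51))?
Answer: Rational(175943, 133920) ≈ 1.3138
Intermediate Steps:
s = 138 (s = Add(87, 51) = 138)
Add(Mul(Function('T')(s), Pow(6510, -1)), Mul(35419, Pow(26784, -1))) = Add(Mul(-56, Pow(6510, -1)), Mul(35419, Pow(26784, -1))) = Add(Mul(-56, Rational(1, 6510)), Mul(35419, Rational(1, 26784))) = Add(Rational(-4, 465), Rational(35419, 26784)) = Rational(175943, 133920)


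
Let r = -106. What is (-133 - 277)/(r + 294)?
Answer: -205/94 ≈ -2.1809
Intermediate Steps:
(-133 - 277)/(r + 294) = (-133 - 277)/(-106 + 294) = -410/188 = -410*1/188 = -205/94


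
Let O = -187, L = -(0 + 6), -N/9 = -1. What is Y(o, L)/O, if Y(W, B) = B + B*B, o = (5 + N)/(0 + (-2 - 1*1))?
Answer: -30/187 ≈ -0.16043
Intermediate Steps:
N = 9 (N = -9*(-1) = 9)
L = -6 (L = -1*6 = -6)
o = -14/3 (o = (5 + 9)/(0 + (-2 - 1*1)) = 14/(0 + (-2 - 1)) = 14/(0 - 3) = 14/(-3) = 14*(-⅓) = -14/3 ≈ -4.6667)
Y(W, B) = B + B²
Y(o, L)/O = -6*(1 - 6)/(-187) = -6*(-5)*(-1/187) = 30*(-1/187) = -30/187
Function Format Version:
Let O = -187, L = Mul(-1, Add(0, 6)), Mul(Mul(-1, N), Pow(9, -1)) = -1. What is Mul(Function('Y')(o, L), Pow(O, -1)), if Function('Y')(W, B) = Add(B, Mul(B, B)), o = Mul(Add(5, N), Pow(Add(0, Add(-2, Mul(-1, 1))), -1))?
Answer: Rational(-30, 187) ≈ -0.16043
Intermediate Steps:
N = 9 (N = Mul(-9, -1) = 9)
L = -6 (L = Mul(-1, 6) = -6)
o = Rational(-14, 3) (o = Mul(Add(5, 9), Pow(Add(0, Add(-2, Mul(-1, 1))), -1)) = Mul(14, Pow(Add(0, Add(-2, -1)), -1)) = Mul(14, Pow(Add(0, -3), -1)) = Mul(14, Pow(-3, -1)) = Mul(14, Rational(-1, 3)) = Rational(-14, 3) ≈ -4.6667)
Function('Y')(W, B) = Add(B, Pow(B, 2))
Mul(Function('Y')(o, L), Pow(O, -1)) = Mul(Mul(-6, Add(1, -6)), Pow(-187, -1)) = Mul(Mul(-6, -5), Rational(-1, 187)) = Mul(30, Rational(-1, 187)) = Rational(-30, 187)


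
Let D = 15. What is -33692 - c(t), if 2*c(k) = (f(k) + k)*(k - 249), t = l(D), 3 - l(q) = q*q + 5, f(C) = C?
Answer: -141744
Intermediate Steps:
l(q) = -2 - q² (l(q) = 3 - (q*q + 5) = 3 - (q² + 5) = 3 - (5 + q²) = 3 + (-5 - q²) = -2 - q²)
t = -227 (t = -2 - 1*15² = -2 - 1*225 = -2 - 225 = -227)
c(k) = k*(-249 + k) (c(k) = ((k + k)*(k - 249))/2 = ((2*k)*(-249 + k))/2 = (2*k*(-249 + k))/2 = k*(-249 + k))
-33692 - c(t) = -33692 - (-227)*(-249 - 227) = -33692 - (-227)*(-476) = -33692 - 1*108052 = -33692 - 108052 = -141744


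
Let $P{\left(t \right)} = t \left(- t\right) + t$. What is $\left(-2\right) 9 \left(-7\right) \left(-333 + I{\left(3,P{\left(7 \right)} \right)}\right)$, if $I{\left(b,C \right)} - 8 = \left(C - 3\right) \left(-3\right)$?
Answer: $-23940$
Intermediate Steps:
$P{\left(t \right)} = t - t^{2}$ ($P{\left(t \right)} = - t^{2} + t = t - t^{2}$)
$I{\left(b,C \right)} = 17 - 3 C$ ($I{\left(b,C \right)} = 8 + \left(C - 3\right) \left(-3\right) = 8 + \left(-3 + C\right) \left(-3\right) = 8 - \left(-9 + 3 C\right) = 17 - 3 C$)
$\left(-2\right) 9 \left(-7\right) \left(-333 + I{\left(3,P{\left(7 \right)} \right)}\right) = \left(-2\right) 9 \left(-7\right) \left(-333 - \left(-17 + 3 \cdot 7 \left(1 - 7\right)\right)\right) = \left(-18\right) \left(-7\right) \left(-333 - \left(-17 + 3 \cdot 7 \left(1 - 7\right)\right)\right) = 126 \left(-333 - \left(-17 + 3 \cdot 7 \left(-6\right)\right)\right) = 126 \left(-333 + \left(17 - -126\right)\right) = 126 \left(-333 + \left(17 + 126\right)\right) = 126 \left(-333 + 143\right) = 126 \left(-190\right) = -23940$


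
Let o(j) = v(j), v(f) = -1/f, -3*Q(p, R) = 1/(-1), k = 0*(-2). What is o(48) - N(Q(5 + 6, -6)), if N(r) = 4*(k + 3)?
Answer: -577/48 ≈ -12.021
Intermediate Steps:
k = 0
Q(p, R) = 1/3 (Q(p, R) = -1/3/(-1) = -1/3*(-1) = 1/3)
N(r) = 12 (N(r) = 4*(0 + 3) = 4*3 = 12)
o(j) = -1/j
o(48) - N(Q(5 + 6, -6)) = -1/48 - 1*12 = -1*1/48 - 12 = -1/48 - 12 = -577/48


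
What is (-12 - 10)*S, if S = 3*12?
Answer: -792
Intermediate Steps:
S = 36
(-12 - 10)*S = (-12 - 10)*36 = -22*36 = -792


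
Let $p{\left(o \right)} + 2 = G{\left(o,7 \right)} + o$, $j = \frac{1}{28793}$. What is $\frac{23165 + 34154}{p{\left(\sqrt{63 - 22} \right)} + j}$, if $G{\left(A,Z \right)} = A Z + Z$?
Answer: $- \frac{118799733062561}{1077333241310} + \frac{95039126295662 \sqrt{41}}{538666620655} \approx 1019.5$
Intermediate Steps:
$G{\left(A,Z \right)} = Z + A Z$
$j = \frac{1}{28793} \approx 3.4731 \cdot 10^{-5}$
$p{\left(o \right)} = 5 + 8 o$ ($p{\left(o \right)} = -2 + \left(7 \left(1 + o\right) + o\right) = -2 + \left(\left(7 + 7 o\right) + o\right) = -2 + \left(7 + 8 o\right) = 5 + 8 o$)
$\frac{23165 + 34154}{p{\left(\sqrt{63 - 22} \right)} + j} = \frac{23165 + 34154}{\left(5 + 8 \sqrt{63 - 22}\right) + \frac{1}{28793}} = \frac{57319}{\left(5 + 8 \sqrt{41}\right) + \frac{1}{28793}} = \frac{57319}{\frac{143966}{28793} + 8 \sqrt{41}}$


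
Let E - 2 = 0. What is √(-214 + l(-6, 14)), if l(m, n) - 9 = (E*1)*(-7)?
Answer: I*√219 ≈ 14.799*I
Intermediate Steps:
E = 2 (E = 2 + 0 = 2)
l(m, n) = -5 (l(m, n) = 9 + (2*1)*(-7) = 9 + 2*(-7) = 9 - 14 = -5)
√(-214 + l(-6, 14)) = √(-214 - 5) = √(-219) = I*√219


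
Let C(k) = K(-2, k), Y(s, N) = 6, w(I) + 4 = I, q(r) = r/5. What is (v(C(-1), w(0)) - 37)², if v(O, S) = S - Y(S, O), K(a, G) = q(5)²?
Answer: 2209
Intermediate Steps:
q(r) = r/5 (q(r) = r*(⅕) = r/5)
w(I) = -4 + I
K(a, G) = 1 (K(a, G) = ((⅕)*5)² = 1² = 1)
C(k) = 1
v(O, S) = -6 + S (v(O, S) = S - 1*6 = S - 6 = -6 + S)
(v(C(-1), w(0)) - 37)² = ((-6 + (-4 + 0)) - 37)² = ((-6 - 4) - 37)² = (-10 - 37)² = (-47)² = 2209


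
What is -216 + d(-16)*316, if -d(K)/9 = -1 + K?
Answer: 48132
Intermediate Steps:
d(K) = 9 - 9*K (d(K) = -9*(-1 + K) = 9 - 9*K)
-216 + d(-16)*316 = -216 + (9 - 9*(-16))*316 = -216 + (9 + 144)*316 = -216 + 153*316 = -216 + 48348 = 48132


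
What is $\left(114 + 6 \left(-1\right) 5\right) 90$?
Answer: $7560$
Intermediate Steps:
$\left(114 + 6 \left(-1\right) 5\right) 90 = \left(114 - 30\right) 90 = 84 \cdot 90 = 7560$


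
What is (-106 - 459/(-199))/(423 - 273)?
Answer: -4127/5970 ≈ -0.69129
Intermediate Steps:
(-106 - 459/(-199))/(423 - 273) = (-106 - 459*(-1/199))/150 = (-106 + 459/199)*(1/150) = -20635/199*1/150 = -4127/5970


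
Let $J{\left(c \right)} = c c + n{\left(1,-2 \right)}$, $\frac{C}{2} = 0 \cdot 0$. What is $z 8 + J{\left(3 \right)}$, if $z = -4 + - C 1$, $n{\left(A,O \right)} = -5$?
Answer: $-28$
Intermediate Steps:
$C = 0$ ($C = 2 \cdot 0 \cdot 0 = 2 \cdot 0 = 0$)
$J{\left(c \right)} = -5 + c^{2}$ ($J{\left(c \right)} = c c - 5 = c^{2} - 5 = -5 + c^{2}$)
$z = -4$ ($z = -4 + \left(-1\right) 0 \cdot 1 = -4 + 0 \cdot 1 = -4 + 0 = -4$)
$z 8 + J{\left(3 \right)} = \left(-4\right) 8 - \left(5 - 3^{2}\right) = -32 + \left(-5 + 9\right) = -32 + 4 = -28$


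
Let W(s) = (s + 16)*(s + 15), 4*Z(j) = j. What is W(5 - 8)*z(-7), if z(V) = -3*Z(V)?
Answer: 819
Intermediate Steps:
Z(j) = j/4
W(s) = (15 + s)*(16 + s) (W(s) = (16 + s)*(15 + s) = (15 + s)*(16 + s))
z(V) = -3*V/4
W(5 - 8)*z(-7) = (240 + (5 - 8)**2 + 31*(5 - 8))*(-3/4*(-7)) = (240 + (-3)**2 + 31*(-3))*(21/4) = (240 + 9 - 93)*(21/4) = 156*(21/4) = 819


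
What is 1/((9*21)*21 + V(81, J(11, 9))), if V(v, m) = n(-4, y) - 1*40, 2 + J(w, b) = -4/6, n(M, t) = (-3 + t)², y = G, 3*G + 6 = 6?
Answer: 1/3938 ≈ 0.00025394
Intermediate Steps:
G = 0 (G = -2 + (⅓)*6 = -2 + 2 = 0)
y = 0
J(w, b) = -8/3 (J(w, b) = -2 - 4/6 = -2 - 4*⅙ = -2 - ⅔ = -8/3)
V(v, m) = -31 (V(v, m) = (-3 + 0)² - 1*40 = (-3)² - 40 = 9 - 40 = -31)
1/((9*21)*21 + V(81, J(11, 9))) = 1/((9*21)*21 - 31) = 1/(189*21 - 31) = 1/(3969 - 31) = 1/3938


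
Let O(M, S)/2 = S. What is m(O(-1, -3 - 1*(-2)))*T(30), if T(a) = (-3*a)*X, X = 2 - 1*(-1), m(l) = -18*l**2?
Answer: 19440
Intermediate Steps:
O(M, S) = 2*S
X = 3 (X = 2 + 1 = 3)
T(a) = -9*a (T(a) = -3*a*3 = -9*a)
m(O(-1, -3 - 1*(-2)))*T(30) = (-18*4*(-3 - 1*(-2))**2)*(-9*30) = -18*4*(-3 + 2)**2*(-270) = -18*(2*(-1))**2*(-270) = -18*(-2)**2*(-270) = -18*4*(-270) = -72*(-270) = 19440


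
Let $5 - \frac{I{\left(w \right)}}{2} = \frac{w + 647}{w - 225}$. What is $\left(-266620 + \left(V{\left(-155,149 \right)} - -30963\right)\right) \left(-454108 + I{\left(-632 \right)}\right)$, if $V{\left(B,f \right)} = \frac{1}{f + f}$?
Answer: $\frac{13664601926117730}{127693} \approx 1.0701 \cdot 10^{11}$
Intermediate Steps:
$I{\left(w \right)} = 10 - \frac{2 \left(647 + w\right)}{-225 + w}$ ($I{\left(w \right)} = 10 - 2 \frac{w + 647}{w - 225} = 10 - 2 \frac{647 + w}{-225 + w} = 10 - \frac{2 \left(647 + w\right)}{-225 + w}$)
$V{\left(B,f \right)} = \frac{1}{2 f}$
$\left(-266620 + \left(V{\left(-155,149 \right)} - -30963\right)\right) \left(-454108 + I{\left(-632 \right)}\right) = \left(-266620 + \left(\frac{1}{2 \cdot 149} - -30963\right)\right) \left(-454108 + \frac{8 \left(-443 - 632\right)}{-225 - 632}\right) = \left(-266620 + \left(\frac{1}{2} \cdot \frac{1}{149} + 30963\right)\right) \left(-454108 + 8 \frac{1}{-857} \left(-1075\right)\right) = \left(-266620 + \left(\frac{1}{298} + 30963\right)\right) \left(-454108 + 8 \left(- \frac{1}{857}\right) \left(-1075\right)\right) = \left(-266620 + \frac{9226975}{298}\right) \left(-454108 + \frac{8600}{857}\right) = \left(- \frac{70225785}{298}\right) \left(- \frac{389161956}{857}\right) = \frac{13664601926117730}{127693}$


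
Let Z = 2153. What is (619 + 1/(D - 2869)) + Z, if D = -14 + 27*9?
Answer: 7318079/2640 ≈ 2772.0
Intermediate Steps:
D = 229 (D = -14 + 243 = 229)
(619 + 1/(D - 2869)) + Z = (619 + 1/(229 - 2869)) + 2153 = (619 + 1/(-2640)) + 2153 = (619 - 1/2640) + 2153 = 1634159/2640 + 2153 = 7318079/2640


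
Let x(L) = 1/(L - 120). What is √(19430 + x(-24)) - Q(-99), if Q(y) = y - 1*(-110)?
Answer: -11 + √2797919/12 ≈ 128.39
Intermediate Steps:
Q(y) = 110 + y (Q(y) = y + 110 = 110 + y)
x(L) = 1/(-120 + L)
√(19430 + x(-24)) - Q(-99) = √(19430 + 1/(-120 - 24)) - (110 - 99) = √(19430 + 1/(-144)) - 1*11 = √(19430 - 1/144) - 11 = √(2797919/144) - 11 = √2797919/12 - 11 = -11 + √2797919/12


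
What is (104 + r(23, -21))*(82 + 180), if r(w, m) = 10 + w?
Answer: 35894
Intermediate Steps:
(104 + r(23, -21))*(82 + 180) = (104 + (10 + 23))*(82 + 180) = (104 + 33)*262 = 137*262 = 35894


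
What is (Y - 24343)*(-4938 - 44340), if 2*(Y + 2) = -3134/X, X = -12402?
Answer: 2479711035199/2067 ≈ 1.1997e+9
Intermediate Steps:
Y = -23237/12402 (Y = -2 + (-3134/(-12402))/2 = -2 + (-3134*(-1/12402))/2 = -2 + (½)*(1567/6201) = -2 + 1567/12402 = -23237/12402 ≈ -1.8736)
(Y - 24343)*(-4938 - 44340) = (-23237/12402 - 24343)*(-4938 - 44340) = -301925123/12402*(-49278) = 2479711035199/2067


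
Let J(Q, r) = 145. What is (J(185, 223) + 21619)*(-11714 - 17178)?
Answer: -628805488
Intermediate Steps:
(J(185, 223) + 21619)*(-11714 - 17178) = (145 + 21619)*(-11714 - 17178) = 21764*(-28892) = -628805488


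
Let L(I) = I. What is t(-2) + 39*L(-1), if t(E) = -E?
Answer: -37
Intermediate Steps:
t(-2) + 39*L(-1) = -1*(-2) + 39*(-1) = 2 - 39 = -37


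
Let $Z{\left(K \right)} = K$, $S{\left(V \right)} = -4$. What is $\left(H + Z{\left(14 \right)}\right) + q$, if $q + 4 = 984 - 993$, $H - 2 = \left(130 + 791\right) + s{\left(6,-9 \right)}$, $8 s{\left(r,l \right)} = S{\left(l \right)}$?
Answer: $\frac{1847}{2} \approx 923.5$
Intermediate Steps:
$s{\left(r,l \right)} = - \frac{1}{2}$ ($s{\left(r,l \right)} = \frac{1}{8} \left(-4\right) = - \frac{1}{2}$)
$H = \frac{1845}{2}$ ($H = 2 + \left(\left(130 + 791\right) - \frac{1}{2}\right) = 2 + \left(921 - \frac{1}{2}\right) = 2 + \frac{1841}{2} = \frac{1845}{2} \approx 922.5$)
$q = -13$ ($q = -4 + \left(984 - 993\right) = -4 - 9 = -13$)
$\left(H + Z{\left(14 \right)}\right) + q = \left(\frac{1845}{2} + 14\right) - 13 = \frac{1873}{2} - 13 = \frac{1847}{2}$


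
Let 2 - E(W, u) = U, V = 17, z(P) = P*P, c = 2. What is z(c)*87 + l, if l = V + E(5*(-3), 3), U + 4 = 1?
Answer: 370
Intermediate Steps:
z(P) = P²
U = -3 (U = -4 + 1 = -3)
E(W, u) = 5 (E(W, u) = 2 - 1*(-3) = 2 + 3 = 5)
l = 22 (l = 17 + 5 = 22)
z(c)*87 + l = 2²*87 + 22 = 4*87 + 22 = 348 + 22 = 370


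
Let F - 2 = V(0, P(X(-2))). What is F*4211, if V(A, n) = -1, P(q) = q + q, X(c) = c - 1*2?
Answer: 4211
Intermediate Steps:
X(c) = -2 + c (X(c) = c - 2 = -2 + c)
P(q) = 2*q
F = 1 (F = 2 - 1 = 1)
F*4211 = 1*4211 = 4211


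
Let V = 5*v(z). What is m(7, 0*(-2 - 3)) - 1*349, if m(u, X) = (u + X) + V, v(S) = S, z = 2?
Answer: -332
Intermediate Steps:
V = 10 (V = 5*2 = 10)
m(u, X) = 10 + X + u (m(u, X) = (u + X) + 10 = (X + u) + 10 = 10 + X + u)
m(7, 0*(-2 - 3)) - 1*349 = (10 + 0*(-2 - 3) + 7) - 1*349 = (10 + 0*(-5) + 7) - 349 = (10 + 0 + 7) - 349 = 17 - 349 = -332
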